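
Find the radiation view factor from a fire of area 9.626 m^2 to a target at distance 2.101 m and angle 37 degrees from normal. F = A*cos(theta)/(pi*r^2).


cos(37 deg) = 0.79864
pi*r^2 = 13.868
F = 9.626 * 0.79864 / 13.868 = 0.55436

0.55436


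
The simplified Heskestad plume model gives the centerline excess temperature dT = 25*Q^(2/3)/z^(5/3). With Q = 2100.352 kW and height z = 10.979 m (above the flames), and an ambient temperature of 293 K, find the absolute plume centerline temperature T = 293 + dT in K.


Q^(2/3) = 164.01
z^(5/3) = 54.234
dT = 25 * 164.01 / 54.234 = 75.601 K
T = 293 + 75.601 = 368.60 K

368.60 K


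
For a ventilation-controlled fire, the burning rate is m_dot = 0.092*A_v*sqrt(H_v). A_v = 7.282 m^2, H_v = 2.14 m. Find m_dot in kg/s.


sqrt(H_v) = 1.4629
m_dot = 0.092 * 7.282 * 1.4629 = 0.98004 kg/s

0.98004 kg/s


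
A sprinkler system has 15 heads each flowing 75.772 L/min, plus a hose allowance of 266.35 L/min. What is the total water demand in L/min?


Sprinkler demand = 15 * 75.772 = 1136.58 L/min
Total = 1136.58 + 266.35 = 1402.93 L/min

1402.93 L/min


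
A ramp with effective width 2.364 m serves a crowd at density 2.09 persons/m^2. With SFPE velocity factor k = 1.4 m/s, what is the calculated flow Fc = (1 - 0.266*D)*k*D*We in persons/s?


1 - 0.266*D = 1 - 0.266*2.09 = 0.44406
Fs = 0.44406 * 1.4 * 2.09 = 1.2993 persons/(s*m)
Fc = 1.2993 * 2.364 = 3.0716 persons/s

3.0716 persons/s


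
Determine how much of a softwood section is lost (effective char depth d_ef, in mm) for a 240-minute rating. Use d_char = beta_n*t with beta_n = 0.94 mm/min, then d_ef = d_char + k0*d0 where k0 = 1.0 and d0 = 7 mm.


d_char = 0.94 * 240 = 225.6 mm
d_ef = 225.6 + 1.0*7 = 232.6 mm

232.6 mm


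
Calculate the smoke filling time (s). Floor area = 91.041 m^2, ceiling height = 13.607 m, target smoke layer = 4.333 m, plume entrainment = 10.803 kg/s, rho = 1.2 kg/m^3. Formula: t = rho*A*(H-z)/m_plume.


H - z = 9.274 m
t = 1.2 * 91.041 * 9.274 / 10.803 = 93.787 s

93.787 s


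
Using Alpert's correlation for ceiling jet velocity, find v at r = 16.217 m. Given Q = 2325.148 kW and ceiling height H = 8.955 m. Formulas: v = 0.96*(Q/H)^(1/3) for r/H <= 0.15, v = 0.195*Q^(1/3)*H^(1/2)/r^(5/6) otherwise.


r/H = 16.217 / 8.955 = 1.8109
r/H > 0.15, so v = 0.195*Q^(1/3)*H^(1/2)/r^(5/6)
Q^(1/3) = 13.248
H^(1/2) = 2.9925
r^(5/6) = 10.193
v = 0.195 * 13.248 * 2.9925 / 10.193 = 0.75842 m/s

0.75842 m/s


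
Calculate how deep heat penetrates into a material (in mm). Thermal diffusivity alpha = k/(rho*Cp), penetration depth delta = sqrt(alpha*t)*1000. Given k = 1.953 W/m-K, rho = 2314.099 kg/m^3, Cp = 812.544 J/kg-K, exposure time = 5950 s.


alpha = 1.953 / (2314.099 * 812.544) = 1.0387e-06 m^2/s
alpha * t = 0.0061800
delta = sqrt(0.0061800) * 1000 = 78.613 mm

78.613 mm


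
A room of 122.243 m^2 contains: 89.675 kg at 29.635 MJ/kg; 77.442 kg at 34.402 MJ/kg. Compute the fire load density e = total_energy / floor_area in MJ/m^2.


Total energy = 89.675*29.635 + 77.442*34.402
= 2657.519 + 2664.160
= 5321.678 MJ
e = 5321.678 / 122.243 = 43.534 MJ/m^2

43.534 MJ/m^2


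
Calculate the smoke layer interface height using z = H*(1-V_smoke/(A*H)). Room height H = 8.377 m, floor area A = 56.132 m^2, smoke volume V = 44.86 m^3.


V/(A*H) = 0.095403
1 - 0.095403 = 0.90460
z = 8.377 * 0.90460 = 7.5778 m

7.5778 m


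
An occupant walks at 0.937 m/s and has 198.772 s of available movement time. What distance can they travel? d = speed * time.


d = 0.937 * 198.772 = 186.25 m

186.25 m


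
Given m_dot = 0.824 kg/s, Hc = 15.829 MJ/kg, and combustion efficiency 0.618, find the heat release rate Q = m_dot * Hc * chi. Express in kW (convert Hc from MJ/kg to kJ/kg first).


Hc = 15.829 MJ/kg = 15.829 * 1000 kJ/kg = 15829 kJ/kg
Q = 0.824 kg/s * 15829 kJ/kg * 0.618 = 8060.6 kW

8060.6 kW


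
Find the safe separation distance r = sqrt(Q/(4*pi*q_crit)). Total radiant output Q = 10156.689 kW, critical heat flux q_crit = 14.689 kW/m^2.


4*pi*q_crit = 184.59
Q/(4*pi*q_crit) = 55.024
r = sqrt(55.024) = 7.4178 m

7.4178 m


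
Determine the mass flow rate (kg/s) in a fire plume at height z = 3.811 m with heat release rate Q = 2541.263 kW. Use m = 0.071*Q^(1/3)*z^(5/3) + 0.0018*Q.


Q^(1/3) = 13.646
z^(5/3) = 9.2982
First term = 0.071 * 13.646 * 9.2982 = 9.0089
Second term = 0.0018 * 2541.263 = 4.5743
m = 13.583 kg/s

13.583 kg/s


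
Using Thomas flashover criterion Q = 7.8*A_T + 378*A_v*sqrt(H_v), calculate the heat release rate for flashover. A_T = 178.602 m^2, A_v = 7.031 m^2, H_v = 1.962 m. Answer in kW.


7.8*A_T = 1393.1
sqrt(H_v) = 1.4007
378*A_v*sqrt(H_v) = 3722.7
Q = 1393.1 + 3722.7 = 5115.8 kW

5115.8 kW


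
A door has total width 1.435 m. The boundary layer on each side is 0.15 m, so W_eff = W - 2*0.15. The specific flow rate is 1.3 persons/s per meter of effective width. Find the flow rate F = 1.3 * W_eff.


W_eff = 1.435 - 0.30 = 1.135 m
F = 1.3 * 1.135 = 1.4755 persons/s

1.4755 persons/s


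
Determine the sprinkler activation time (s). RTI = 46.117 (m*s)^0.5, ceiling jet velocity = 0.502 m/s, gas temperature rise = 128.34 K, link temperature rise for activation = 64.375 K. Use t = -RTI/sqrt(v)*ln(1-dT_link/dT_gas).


dT_link/dT_gas = 0.50160
ln(1 - 0.50160) = -0.69635
t = -46.117 / sqrt(0.502) * -0.69635 = 45.325 s

45.325 s


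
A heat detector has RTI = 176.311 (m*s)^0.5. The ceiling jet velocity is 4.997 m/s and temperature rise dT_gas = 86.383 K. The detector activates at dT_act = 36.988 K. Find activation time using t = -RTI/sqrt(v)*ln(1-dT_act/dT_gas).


dT_act/dT_gas = 0.42819
ln(1 - 0.42819) = -0.55894
t = -176.311 / sqrt(4.997) * -0.55894 = 44.085 s

44.085 s


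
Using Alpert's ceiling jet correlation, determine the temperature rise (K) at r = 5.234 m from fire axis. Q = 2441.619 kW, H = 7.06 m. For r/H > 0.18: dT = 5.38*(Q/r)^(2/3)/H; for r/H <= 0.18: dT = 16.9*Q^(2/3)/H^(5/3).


r/H = 5.234 / 7.06 = 0.74136
r/H > 0.18, so dT = 5.38*(Q/r)^(2/3)/H
Q/r = 466.49
(Q/r)^(2/3) = 60.149
dT = 5.38 * 60.149 / 7.06 = 45.836 K

45.836 K


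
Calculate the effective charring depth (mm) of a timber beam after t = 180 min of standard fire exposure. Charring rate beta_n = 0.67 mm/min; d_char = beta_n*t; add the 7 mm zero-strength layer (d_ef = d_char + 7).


d_char = 0.67 * 180 = 120.6 mm
d_ef = 120.6 + 1.0*7 = 127.6 mm

127.6 mm


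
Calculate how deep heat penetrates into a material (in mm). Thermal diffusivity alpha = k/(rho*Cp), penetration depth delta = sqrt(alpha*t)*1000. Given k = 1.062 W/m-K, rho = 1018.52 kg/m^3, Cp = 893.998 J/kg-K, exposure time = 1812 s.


alpha = 1.062 / (1018.52 * 893.998) = 1.1663e-06 m^2/s
alpha * t = 0.0021134
delta = sqrt(0.0021134) * 1000 = 45.971 mm

45.971 mm


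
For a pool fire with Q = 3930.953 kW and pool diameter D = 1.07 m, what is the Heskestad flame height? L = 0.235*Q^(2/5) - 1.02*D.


Q^(2/5) = 27.403
0.235 * Q^(2/5) = 6.4397
1.02 * D = 1.0914
L = 5.3483 m

5.3483 m


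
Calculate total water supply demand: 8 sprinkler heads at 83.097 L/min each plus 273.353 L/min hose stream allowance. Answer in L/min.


Sprinkler demand = 8 * 83.097 = 664.776 L/min
Total = 664.776 + 273.353 = 938.129 L/min

938.129 L/min


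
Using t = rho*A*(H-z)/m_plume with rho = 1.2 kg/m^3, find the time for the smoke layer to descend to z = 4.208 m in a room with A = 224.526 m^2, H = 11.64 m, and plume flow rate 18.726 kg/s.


H - z = 7.432 m
t = 1.2 * 224.526 * 7.432 / 18.726 = 106.93 s

106.93 s


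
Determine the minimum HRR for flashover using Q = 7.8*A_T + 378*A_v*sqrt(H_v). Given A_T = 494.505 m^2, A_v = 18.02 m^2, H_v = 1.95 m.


7.8*A_T = 3857.139
sqrt(H_v) = 1.3964
378*A_v*sqrt(H_v) = 9511.8
Q = 3857.139 + 9511.8 = 13369 kW

13369 kW


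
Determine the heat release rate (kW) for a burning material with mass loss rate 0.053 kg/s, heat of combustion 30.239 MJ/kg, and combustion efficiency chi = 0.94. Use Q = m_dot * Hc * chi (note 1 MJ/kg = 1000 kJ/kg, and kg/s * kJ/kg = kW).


Hc = 30.239 MJ/kg = 30.239 * 1000 kJ/kg = 30239 kJ/kg
Q = 0.053 kg/s * 30239 kJ/kg * 0.94 = 1506.5 kW

1506.5 kW


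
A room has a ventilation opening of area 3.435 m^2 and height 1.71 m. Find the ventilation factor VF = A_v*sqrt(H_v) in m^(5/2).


sqrt(H_v) = 1.3077
VF = 3.435 * 1.3077 = 4.4918 m^(5/2)

4.4918 m^(5/2)


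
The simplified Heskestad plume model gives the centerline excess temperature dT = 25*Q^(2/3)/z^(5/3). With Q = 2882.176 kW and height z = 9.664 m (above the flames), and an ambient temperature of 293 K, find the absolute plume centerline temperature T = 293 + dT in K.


Q^(2/3) = 202.53
z^(5/3) = 43.846
dT = 25 * 202.53 / 43.846 = 115.48 K
T = 293 + 115.48 = 408.48 K

408.48 K


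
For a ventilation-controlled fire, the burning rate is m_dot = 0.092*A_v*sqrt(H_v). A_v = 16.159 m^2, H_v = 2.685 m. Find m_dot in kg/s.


sqrt(H_v) = 1.6386
m_dot = 0.092 * 16.159 * 1.6386 = 2.4360 kg/s

2.4360 kg/s


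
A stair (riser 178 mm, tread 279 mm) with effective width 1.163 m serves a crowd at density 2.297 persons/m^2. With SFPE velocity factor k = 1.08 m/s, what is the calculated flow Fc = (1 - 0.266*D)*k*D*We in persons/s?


1 - 0.266*D = 1 - 0.266*2.297 = 0.38900
Fs = 0.38900 * 1.08 * 2.297 = 0.96501 persons/(s*m)
Fc = 0.96501 * 1.163 = 1.1223 persons/s

1.1223 persons/s


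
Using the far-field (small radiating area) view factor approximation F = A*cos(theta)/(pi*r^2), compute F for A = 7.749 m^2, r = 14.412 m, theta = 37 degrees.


cos(37 deg) = 0.79864
pi*r^2 = 652.53
F = 7.749 * 0.79864 / 652.53 = 0.0094841

0.0094841


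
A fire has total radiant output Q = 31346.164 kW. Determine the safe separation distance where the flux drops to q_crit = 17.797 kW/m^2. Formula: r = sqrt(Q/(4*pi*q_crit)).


4*pi*q_crit = 223.64
Q/(4*pi*q_crit) = 140.16
r = sqrt(140.16) = 11.839 m

11.839 m


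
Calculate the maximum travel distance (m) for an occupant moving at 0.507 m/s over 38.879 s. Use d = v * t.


d = 0.507 * 38.879 = 19.712 m

19.712 m


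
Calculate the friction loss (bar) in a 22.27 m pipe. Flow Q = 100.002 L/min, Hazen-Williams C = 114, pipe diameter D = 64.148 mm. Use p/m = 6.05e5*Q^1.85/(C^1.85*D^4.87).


Q^1.85 = 5012.1
C^1.85 = 6386.7
D^4.87 = 6.3239e+08
p/m = 0.00075079 bar/m
p_total = 0.00075079 * 22.27 = 0.016720 bar

0.016720 bar


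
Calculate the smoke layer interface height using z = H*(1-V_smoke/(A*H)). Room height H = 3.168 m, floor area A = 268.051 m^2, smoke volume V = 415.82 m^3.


V/(A*H) = 0.48967
1 - 0.48967 = 0.51033
z = 3.168 * 0.51033 = 1.6167 m

1.6167 m


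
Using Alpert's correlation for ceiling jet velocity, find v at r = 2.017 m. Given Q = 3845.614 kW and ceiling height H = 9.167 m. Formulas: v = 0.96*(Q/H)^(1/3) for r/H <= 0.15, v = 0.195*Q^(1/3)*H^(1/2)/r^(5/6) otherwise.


r/H = 2.017 / 9.167 = 0.22003
r/H > 0.15, so v = 0.195*Q^(1/3)*H^(1/2)/r^(5/6)
Q^(1/3) = 15.667
H^(1/2) = 3.0277
r^(5/6) = 1.7944
v = 0.195 * 15.667 * 3.0277 / 1.7944 = 5.1548 m/s

5.1548 m/s


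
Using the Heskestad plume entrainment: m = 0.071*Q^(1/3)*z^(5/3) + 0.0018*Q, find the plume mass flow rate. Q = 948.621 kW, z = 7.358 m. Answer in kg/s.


Q^(1/3) = 9.8257
z^(5/3) = 27.836
First term = 0.071 * 9.8257 * 27.836 = 19.419
Second term = 0.0018 * 948.621 = 1.7075
m = 21.126 kg/s

21.126 kg/s


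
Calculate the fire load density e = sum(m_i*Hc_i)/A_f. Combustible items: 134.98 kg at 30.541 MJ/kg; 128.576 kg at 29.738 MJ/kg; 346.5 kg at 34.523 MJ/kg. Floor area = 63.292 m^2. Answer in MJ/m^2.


Total energy = 134.98*30.541 + 128.576*29.738 + 346.5*34.523
= 4122.424 + 3823.593 + 11962.22
= 19908.24 MJ
e = 19908.24 / 63.292 = 314.55 MJ/m^2

314.55 MJ/m^2


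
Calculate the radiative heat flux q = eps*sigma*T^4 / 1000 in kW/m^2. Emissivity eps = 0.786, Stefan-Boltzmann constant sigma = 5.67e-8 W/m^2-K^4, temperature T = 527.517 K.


T^4 = 7.7437e+10
q = 0.786 * 5.67e-8 * 7.7437e+10 / 1000 = 3.4511 kW/m^2

3.4511 kW/m^2


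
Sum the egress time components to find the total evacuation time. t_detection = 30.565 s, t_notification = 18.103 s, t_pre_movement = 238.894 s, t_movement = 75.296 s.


Total = 30.565 + 18.103 + 238.894 + 75.296 = 362.858 s

362.858 s


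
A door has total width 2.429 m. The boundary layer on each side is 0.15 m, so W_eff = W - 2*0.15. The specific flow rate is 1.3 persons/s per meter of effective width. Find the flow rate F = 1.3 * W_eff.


W_eff = 2.429 - 0.30 = 2.129 m
F = 1.3 * 2.129 = 2.7677 persons/s

2.7677 persons/s


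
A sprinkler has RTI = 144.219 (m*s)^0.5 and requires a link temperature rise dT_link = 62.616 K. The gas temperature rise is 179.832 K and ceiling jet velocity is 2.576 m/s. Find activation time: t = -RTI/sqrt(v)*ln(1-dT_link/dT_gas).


dT_link/dT_gas = 0.34819
ln(1 - 0.34819) = -0.42800
t = -144.219 / sqrt(2.576) * -0.42800 = 38.459 s

38.459 s


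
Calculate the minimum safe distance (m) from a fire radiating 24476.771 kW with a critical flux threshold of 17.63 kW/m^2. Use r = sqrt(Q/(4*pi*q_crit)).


4*pi*q_crit = 221.55
Q/(4*pi*q_crit) = 110.48
r = sqrt(110.48) = 10.511 m

10.511 m


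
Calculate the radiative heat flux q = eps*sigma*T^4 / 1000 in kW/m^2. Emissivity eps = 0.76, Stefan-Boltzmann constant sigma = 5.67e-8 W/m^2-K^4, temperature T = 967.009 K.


T^4 = 8.7442e+11
q = 0.76 * 5.67e-8 * 8.7442e+11 / 1000 = 37.681 kW/m^2

37.681 kW/m^2


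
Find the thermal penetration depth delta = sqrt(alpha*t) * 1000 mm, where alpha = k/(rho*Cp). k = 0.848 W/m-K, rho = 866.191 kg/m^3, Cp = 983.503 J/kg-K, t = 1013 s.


alpha = 0.848 / (866.191 * 983.503) = 9.9542e-07 m^2/s
alpha * t = 0.0010084
delta = sqrt(0.0010084) * 1000 = 31.755 mm

31.755 mm


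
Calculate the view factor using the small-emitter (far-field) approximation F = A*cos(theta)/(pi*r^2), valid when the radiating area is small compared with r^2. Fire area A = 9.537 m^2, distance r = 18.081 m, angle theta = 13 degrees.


cos(13 deg) = 0.97437
pi*r^2 = 1027.1
F = 9.537 * 0.97437 / 1027.1 = 0.0090478

0.0090478


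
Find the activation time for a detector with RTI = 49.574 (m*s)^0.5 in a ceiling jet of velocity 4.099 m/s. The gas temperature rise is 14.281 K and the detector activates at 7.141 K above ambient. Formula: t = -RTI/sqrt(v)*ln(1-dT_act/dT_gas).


dT_act/dT_gas = 0.50004
ln(1 - 0.50004) = -0.69322
t = -49.574 / sqrt(4.099) * -0.69322 = 16.974 s

16.974 s


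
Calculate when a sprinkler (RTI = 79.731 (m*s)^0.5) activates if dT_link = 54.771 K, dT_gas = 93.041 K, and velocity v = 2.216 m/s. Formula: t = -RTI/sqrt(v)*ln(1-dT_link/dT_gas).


dT_link/dT_gas = 0.58868
ln(1 - 0.58868) = -0.88837
t = -79.731 / sqrt(2.216) * -0.88837 = 47.582 s

47.582 s


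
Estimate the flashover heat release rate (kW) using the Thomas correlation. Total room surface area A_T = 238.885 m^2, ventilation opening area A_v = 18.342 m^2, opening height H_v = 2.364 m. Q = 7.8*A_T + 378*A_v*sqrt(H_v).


7.8*A_T = 1863.303
sqrt(H_v) = 1.5375
378*A_v*sqrt(H_v) = 10660
Q = 1863.303 + 10660 = 12523 kW

12523 kW


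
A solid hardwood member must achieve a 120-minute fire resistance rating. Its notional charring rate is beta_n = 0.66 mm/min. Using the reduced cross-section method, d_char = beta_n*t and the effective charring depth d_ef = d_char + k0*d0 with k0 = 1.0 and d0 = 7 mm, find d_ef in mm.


d_char = 0.66 * 120 = 79.2 mm
d_ef = 79.2 + 1.0*7 = 86.2 mm

86.2 mm


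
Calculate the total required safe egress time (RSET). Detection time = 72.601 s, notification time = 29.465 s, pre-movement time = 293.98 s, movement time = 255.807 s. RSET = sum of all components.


Total = 72.601 + 29.465 + 293.98 + 255.807 = 651.853 s

651.853 s


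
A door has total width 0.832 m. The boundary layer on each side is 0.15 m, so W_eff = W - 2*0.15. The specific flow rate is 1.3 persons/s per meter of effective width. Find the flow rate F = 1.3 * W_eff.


W_eff = 0.832 - 0.30 = 0.532 m
F = 1.3 * 0.532 = 0.69160 persons/s

0.69160 persons/s


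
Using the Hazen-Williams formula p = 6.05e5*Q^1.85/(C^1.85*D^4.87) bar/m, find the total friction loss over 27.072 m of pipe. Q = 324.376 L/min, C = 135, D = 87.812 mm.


Q^1.85 = 44202
C^1.85 = 8732.1
D^4.87 = 2.9181e+09
p/m = 0.0010495 bar/m
p_total = 0.0010495 * 27.072 = 0.028411 bar

0.028411 bar


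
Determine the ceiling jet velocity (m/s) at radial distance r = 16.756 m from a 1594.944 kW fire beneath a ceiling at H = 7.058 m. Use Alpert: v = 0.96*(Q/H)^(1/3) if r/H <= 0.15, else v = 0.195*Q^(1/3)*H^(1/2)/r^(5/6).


r/H = 16.756 / 7.058 = 2.3740
r/H > 0.15, so v = 0.195*Q^(1/3)*H^(1/2)/r^(5/6)
Q^(1/3) = 11.684
H^(1/2) = 2.6567
r^(5/6) = 10.475
v = 0.195 * 11.684 * 2.6567 / 10.475 = 0.57785 m/s

0.57785 m/s


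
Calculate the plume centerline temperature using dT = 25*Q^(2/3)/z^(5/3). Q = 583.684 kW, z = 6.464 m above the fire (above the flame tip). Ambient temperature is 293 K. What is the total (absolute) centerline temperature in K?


Q^(2/3) = 69.842
z^(5/3) = 22.430
dT = 25 * 69.842 / 22.430 = 77.844 K
T = 293 + 77.844 = 370.84 K

370.84 K


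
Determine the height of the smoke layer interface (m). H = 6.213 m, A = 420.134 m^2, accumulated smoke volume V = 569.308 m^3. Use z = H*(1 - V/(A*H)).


V/(A*H) = 0.21810
1 - 0.21810 = 0.78190
z = 6.213 * 0.78190 = 4.8579 m

4.8579 m


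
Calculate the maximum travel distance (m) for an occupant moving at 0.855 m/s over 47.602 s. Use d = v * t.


d = 0.855 * 47.602 = 40.700 m

40.700 m


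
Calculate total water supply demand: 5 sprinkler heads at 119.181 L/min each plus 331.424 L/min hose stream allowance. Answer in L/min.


Sprinkler demand = 5 * 119.181 = 595.905 L/min
Total = 595.905 + 331.424 = 927.329 L/min

927.329 L/min


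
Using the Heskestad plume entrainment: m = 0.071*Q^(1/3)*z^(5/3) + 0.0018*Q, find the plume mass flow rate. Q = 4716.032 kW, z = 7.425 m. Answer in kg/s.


Q^(1/3) = 16.770
z^(5/3) = 28.259
First term = 0.071 * 16.770 * 28.259 = 33.647
Second term = 0.0018 * 4716.032 = 8.4889
m = 42.136 kg/s

42.136 kg/s


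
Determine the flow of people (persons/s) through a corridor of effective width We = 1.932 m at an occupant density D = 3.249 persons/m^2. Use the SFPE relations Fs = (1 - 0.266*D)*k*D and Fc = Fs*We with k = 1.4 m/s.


1 - 0.266*D = 1 - 0.266*3.249 = 0.13577
Fs = 0.13577 * 1.4 * 3.249 = 0.61755 persons/(s*m)
Fc = 0.61755 * 1.932 = 1.1931 persons/s

1.1931 persons/s


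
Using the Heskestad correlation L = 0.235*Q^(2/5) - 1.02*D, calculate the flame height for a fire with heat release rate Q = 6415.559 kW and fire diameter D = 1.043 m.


Q^(2/5) = 33.334
0.235 * Q^(2/5) = 7.8336
1.02 * D = 1.0639
L = 6.7697 m

6.7697 m


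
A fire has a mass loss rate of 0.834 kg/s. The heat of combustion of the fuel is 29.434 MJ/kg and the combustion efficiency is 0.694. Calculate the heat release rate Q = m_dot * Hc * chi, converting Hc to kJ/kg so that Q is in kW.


Hc = 29.434 MJ/kg = 29.434 * 1000 kJ/kg = 29434 kJ/kg
Q = 0.834 kg/s * 29434 kJ/kg * 0.694 = 17036 kW

17036 kW


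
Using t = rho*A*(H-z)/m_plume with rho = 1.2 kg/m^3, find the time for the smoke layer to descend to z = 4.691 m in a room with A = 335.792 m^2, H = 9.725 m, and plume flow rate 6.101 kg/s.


H - z = 5.034 m
t = 1.2 * 335.792 * 5.034 / 6.101 = 332.48 s

332.48 s


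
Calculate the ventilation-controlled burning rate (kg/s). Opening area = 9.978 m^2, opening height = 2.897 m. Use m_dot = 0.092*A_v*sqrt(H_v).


sqrt(H_v) = 1.7021
m_dot = 0.092 * 9.978 * 1.7021 = 1.5624 kg/s

1.5624 kg/s


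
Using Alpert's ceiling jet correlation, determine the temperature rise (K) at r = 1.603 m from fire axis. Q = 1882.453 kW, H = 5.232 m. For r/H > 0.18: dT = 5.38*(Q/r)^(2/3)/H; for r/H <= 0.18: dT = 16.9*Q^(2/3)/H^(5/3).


r/H = 1.603 / 5.232 = 0.30638
r/H > 0.18, so dT = 5.38*(Q/r)^(2/3)/H
Q/r = 1174.3
(Q/r)^(2/3) = 111.31
dT = 5.38 * 111.31 / 5.232 = 114.46 K

114.46 K


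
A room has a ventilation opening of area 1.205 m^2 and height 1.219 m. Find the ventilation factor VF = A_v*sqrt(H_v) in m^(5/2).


sqrt(H_v) = 1.1041
VF = 1.205 * 1.1041 = 1.3304 m^(5/2)

1.3304 m^(5/2)


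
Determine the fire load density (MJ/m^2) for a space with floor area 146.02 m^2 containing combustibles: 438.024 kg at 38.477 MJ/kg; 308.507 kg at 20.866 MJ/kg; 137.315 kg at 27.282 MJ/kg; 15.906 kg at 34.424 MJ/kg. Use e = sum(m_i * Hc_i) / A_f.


Total energy = 438.024*38.477 + 308.507*20.866 + 137.315*27.282 + 15.906*34.424
= 16853.85 + 6437.307 + 3746.228 + 547.5481
= 27584.93 MJ
e = 27584.93 / 146.02 = 188.91 MJ/m^2

188.91 MJ/m^2


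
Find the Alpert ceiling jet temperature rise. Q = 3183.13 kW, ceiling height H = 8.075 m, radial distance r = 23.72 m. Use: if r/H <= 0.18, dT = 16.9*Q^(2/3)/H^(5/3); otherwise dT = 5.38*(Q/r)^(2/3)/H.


r/H = 23.72 / 8.075 = 2.9375
r/H > 0.18, so dT = 5.38*(Q/r)^(2/3)/H
Q/r = 134.20
(Q/r)^(2/3) = 26.212
dT = 5.38 * 26.212 / 8.075 = 17.464 K

17.464 K


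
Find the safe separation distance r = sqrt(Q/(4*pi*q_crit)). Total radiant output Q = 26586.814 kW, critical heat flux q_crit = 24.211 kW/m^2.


4*pi*q_crit = 304.24
Q/(4*pi*q_crit) = 87.386
r = sqrt(87.386) = 9.3481 m

9.3481 m


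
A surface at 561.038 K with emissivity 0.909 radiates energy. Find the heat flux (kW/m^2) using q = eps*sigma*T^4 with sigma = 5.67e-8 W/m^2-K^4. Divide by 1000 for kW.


T^4 = 9.9076e+10
q = 0.909 * 5.67e-8 * 9.9076e+10 / 1000 = 5.1064 kW/m^2

5.1064 kW/m^2


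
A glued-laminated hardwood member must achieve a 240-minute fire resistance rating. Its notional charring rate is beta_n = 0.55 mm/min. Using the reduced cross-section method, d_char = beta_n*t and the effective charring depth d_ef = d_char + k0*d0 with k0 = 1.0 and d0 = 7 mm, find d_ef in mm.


d_char = 0.55 * 240 = 132 mm
d_ef = 132 + 1.0*7 = 139 mm

139 mm


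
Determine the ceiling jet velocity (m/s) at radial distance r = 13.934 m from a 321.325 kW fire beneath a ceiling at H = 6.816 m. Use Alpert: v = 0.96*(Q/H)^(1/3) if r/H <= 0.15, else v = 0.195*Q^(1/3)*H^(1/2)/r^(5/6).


r/H = 13.934 / 6.816 = 2.0443
r/H > 0.15, so v = 0.195*Q^(1/3)*H^(1/2)/r^(5/6)
Q^(1/3) = 6.8493
H^(1/2) = 2.6107
r^(5/6) = 8.9825
v = 0.195 * 6.8493 * 2.6107 / 8.9825 = 0.38820 m/s

0.38820 m/s


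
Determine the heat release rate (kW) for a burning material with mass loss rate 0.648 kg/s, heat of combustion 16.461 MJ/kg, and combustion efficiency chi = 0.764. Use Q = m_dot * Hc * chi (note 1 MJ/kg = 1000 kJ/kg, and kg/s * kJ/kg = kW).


Hc = 16.461 MJ/kg = 16.461 * 1000 kJ/kg = 16461 kJ/kg
Q = 0.648 kg/s * 16461 kJ/kg * 0.764 = 8149.4 kW

8149.4 kW


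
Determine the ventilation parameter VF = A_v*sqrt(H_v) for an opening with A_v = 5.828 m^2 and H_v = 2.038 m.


sqrt(H_v) = 1.4276
VF = 5.828 * 1.4276 = 8.3200 m^(5/2)

8.3200 m^(5/2)


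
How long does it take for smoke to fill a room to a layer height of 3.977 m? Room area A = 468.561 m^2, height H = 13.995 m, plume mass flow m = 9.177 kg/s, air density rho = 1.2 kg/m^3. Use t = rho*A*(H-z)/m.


H - z = 10.018 m
t = 1.2 * 468.561 * 10.018 / 9.177 = 613.80 s

613.80 s


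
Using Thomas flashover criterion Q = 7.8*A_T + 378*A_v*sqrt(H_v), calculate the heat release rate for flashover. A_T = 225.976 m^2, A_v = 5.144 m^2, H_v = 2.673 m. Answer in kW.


7.8*A_T = 1762.6
sqrt(H_v) = 1.6349
378*A_v*sqrt(H_v) = 3179.0
Q = 1762.6 + 3179.0 = 4941.6 kW

4941.6 kW


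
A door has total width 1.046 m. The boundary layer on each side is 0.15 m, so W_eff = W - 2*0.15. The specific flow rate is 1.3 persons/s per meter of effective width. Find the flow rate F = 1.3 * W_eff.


W_eff = 1.046 - 0.30 = 0.746 m
F = 1.3 * 0.746 = 0.96980 persons/s

0.96980 persons/s


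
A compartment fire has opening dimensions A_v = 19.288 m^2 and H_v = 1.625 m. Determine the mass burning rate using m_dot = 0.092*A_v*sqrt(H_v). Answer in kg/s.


sqrt(H_v) = 1.2748
m_dot = 0.092 * 19.288 * 1.2748 = 2.2620 kg/s

2.2620 kg/s


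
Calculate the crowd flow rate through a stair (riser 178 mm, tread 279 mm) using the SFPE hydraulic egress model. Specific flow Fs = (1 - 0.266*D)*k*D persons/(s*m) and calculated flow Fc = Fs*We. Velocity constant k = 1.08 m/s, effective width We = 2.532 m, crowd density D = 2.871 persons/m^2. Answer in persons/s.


1 - 0.266*D = 1 - 0.266*2.871 = 0.23631
Fs = 0.23631 * 1.08 * 2.871 = 0.73273 persons/(s*m)
Fc = 0.73273 * 2.532 = 1.8553 persons/s

1.8553 persons/s


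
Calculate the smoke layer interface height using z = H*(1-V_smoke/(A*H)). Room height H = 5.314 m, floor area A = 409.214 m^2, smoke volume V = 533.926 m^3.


V/(A*H) = 0.24553
1 - 0.24553 = 0.75447
z = 5.314 * 0.75447 = 4.0092 m

4.0092 m


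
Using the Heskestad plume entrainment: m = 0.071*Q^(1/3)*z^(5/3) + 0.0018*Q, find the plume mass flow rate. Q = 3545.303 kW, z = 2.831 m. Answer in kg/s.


Q^(1/3) = 15.248
z^(5/3) = 5.6654
First term = 0.071 * 15.248 * 5.6654 = 6.1335
Second term = 0.0018 * 3545.303 = 6.3815
m = 12.515 kg/s

12.515 kg/s


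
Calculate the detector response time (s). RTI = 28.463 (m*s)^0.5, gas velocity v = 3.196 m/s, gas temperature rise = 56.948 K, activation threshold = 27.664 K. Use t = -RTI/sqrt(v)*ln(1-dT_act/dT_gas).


dT_act/dT_gas = 0.48578
ln(1 - 0.48578) = -0.66510
t = -28.463 / sqrt(3.196) * -0.66510 = 10.589 s

10.589 s


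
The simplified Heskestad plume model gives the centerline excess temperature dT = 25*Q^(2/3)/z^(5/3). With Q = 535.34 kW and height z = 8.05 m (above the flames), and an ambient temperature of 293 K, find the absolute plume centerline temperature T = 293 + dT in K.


Q^(2/3) = 65.931
z^(5/3) = 32.334
dT = 25 * 65.931 / 32.334 = 50.976 K
T = 293 + 50.976 = 343.98 K

343.98 K


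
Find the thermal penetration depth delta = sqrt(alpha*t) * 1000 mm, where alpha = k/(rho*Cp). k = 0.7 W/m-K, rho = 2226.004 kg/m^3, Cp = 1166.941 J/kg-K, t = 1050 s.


alpha = 0.7 / (2226.004 * 1166.941) = 2.6948e-07 m^2/s
alpha * t = 0.00028295
delta = sqrt(0.00028295) * 1000 = 16.821 mm

16.821 mm


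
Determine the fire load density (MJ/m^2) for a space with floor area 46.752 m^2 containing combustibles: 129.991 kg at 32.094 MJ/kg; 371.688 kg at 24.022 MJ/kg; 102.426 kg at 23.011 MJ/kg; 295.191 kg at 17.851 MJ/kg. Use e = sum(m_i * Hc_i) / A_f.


Total energy = 129.991*32.094 + 371.688*24.022 + 102.426*23.011 + 295.191*17.851
= 4171.931 + 8928.689 + 2356.925 + 5269.455
= 20727.00 MJ
e = 20727.00 / 46.752 = 443.34 MJ/m^2

443.34 MJ/m^2


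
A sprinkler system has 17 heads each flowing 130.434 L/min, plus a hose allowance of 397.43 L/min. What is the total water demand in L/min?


Sprinkler demand = 17 * 130.434 = 2217.378 L/min
Total = 2217.378 + 397.43 = 2614.808 L/min

2614.808 L/min


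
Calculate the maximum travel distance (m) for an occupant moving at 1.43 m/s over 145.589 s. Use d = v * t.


d = 1.43 * 145.589 = 208.19 m

208.19 m


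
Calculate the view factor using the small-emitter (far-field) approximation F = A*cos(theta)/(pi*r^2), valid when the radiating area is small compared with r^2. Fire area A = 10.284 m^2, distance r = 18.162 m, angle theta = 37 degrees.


cos(37 deg) = 0.79864
pi*r^2 = 1036.3
F = 10.284 * 0.79864 / 1036.3 = 0.0079256

0.0079256


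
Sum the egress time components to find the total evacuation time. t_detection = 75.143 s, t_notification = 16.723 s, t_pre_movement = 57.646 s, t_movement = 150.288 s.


Total = 75.143 + 16.723 + 57.646 + 150.288 = 299.8 s

299.8 s


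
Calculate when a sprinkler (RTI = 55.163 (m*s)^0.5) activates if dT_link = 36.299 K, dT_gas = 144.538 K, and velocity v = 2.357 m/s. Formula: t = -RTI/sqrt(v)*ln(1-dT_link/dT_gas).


dT_link/dT_gas = 0.25114
ln(1 - 0.25114) = -0.28920
t = -55.163 / sqrt(2.357) * -0.28920 = 10.391 s

10.391 s


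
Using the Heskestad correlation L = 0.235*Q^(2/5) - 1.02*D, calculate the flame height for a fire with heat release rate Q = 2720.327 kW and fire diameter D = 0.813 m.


Q^(2/5) = 23.651
0.235 * Q^(2/5) = 5.5580
1.02 * D = 0.82926
L = 4.7287 m

4.7287 m


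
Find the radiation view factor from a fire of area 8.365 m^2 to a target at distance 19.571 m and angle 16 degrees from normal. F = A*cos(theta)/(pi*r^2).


cos(16 deg) = 0.96126
pi*r^2 = 1203.3
F = 8.365 * 0.96126 / 1203.3 = 0.0066824

0.0066824


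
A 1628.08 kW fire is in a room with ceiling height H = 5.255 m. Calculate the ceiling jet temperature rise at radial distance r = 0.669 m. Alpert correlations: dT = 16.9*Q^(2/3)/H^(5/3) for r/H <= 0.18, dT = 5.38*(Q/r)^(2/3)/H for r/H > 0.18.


r/H = 0.669 / 5.255 = 0.12731
r/H <= 0.18, so dT = 16.9*Q^(2/3)/H^(5/3)
Q^(2/3) = 138.39
H^(5/3) = 15.884
dT = 16.9 * 138.39 / 15.884 = 147.25 K

147.25 K


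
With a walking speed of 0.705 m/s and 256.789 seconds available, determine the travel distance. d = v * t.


d = 0.705 * 256.789 = 181.04 m

181.04 m


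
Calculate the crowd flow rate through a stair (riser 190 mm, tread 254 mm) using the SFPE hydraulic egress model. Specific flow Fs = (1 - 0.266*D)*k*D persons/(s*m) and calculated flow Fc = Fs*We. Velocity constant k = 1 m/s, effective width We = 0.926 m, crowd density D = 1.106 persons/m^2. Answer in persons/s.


1 - 0.266*D = 1 - 0.266*1.106 = 0.70580
Fs = 0.70580 * 1 * 1.106 = 0.78062 persons/(s*m)
Fc = 0.78062 * 0.926 = 0.72285 persons/s

0.72285 persons/s


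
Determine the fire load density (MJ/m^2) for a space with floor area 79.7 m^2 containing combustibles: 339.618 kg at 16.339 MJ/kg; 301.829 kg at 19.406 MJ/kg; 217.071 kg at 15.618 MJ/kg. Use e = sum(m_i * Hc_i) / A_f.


Total energy = 339.618*16.339 + 301.829*19.406 + 217.071*15.618
= 5549.019 + 5857.294 + 3390.215
= 14796.53 MJ
e = 14796.53 / 79.7 = 185.65 MJ/m^2

185.65 MJ/m^2


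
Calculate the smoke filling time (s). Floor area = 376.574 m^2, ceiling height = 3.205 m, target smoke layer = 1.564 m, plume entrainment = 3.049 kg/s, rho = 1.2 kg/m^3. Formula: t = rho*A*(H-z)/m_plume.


H - z = 1.641 m
t = 1.2 * 376.574 * 1.641 / 3.049 = 243.21 s

243.21 s


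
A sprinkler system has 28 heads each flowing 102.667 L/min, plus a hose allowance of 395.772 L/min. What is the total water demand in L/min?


Sprinkler demand = 28 * 102.667 = 2874.676 L/min
Total = 2874.676 + 395.772 = 3270.448 L/min

3270.448 L/min


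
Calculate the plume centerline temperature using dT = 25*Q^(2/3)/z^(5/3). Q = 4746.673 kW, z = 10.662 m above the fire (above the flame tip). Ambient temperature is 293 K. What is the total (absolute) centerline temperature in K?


Q^(2/3) = 282.44
z^(5/3) = 51.649
dT = 25 * 282.44 / 51.649 = 136.71 K
T = 293 + 136.71 = 429.71 K

429.71 K


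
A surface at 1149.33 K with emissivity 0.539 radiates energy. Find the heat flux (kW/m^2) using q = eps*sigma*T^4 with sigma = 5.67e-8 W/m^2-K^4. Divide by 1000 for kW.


T^4 = 1.7449e+12
q = 0.539 * 5.67e-8 * 1.7449e+12 / 1000 = 53.327 kW/m^2

53.327 kW/m^2


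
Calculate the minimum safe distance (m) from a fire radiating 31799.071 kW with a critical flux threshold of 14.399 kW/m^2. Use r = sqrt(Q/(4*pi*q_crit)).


4*pi*q_crit = 180.94
Q/(4*pi*q_crit) = 175.74
r = sqrt(175.74) = 13.257 m

13.257 m


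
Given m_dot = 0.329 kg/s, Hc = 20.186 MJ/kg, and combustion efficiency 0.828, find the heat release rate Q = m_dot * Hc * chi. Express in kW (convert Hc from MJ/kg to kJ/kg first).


Hc = 20.186 MJ/kg = 20.186 * 1000 kJ/kg = 20186 kJ/kg
Q = 0.329 kg/s * 20186 kJ/kg * 0.828 = 5498.9 kW

5498.9 kW


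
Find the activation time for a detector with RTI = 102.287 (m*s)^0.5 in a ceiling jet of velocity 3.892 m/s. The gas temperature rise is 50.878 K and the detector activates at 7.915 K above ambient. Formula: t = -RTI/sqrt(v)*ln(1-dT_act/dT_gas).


dT_act/dT_gas = 0.15557
ln(1 - 0.15557) = -0.16909
t = -102.287 / sqrt(3.892) * -0.16909 = 8.7671 s

8.7671 s


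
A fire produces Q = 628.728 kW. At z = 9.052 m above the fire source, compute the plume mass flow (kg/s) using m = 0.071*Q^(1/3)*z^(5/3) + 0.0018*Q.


Q^(1/3) = 8.5668
z^(5/3) = 39.316
First term = 0.071 * 8.5668 * 39.316 = 23.914
Second term = 0.0018 * 628.728 = 1.1317
m = 25.046 kg/s

25.046 kg/s


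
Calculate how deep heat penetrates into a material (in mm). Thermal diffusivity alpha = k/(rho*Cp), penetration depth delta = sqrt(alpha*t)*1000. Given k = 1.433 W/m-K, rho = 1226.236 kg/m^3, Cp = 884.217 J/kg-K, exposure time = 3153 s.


alpha = 1.433 / (1226.236 * 884.217) = 1.3216e-06 m^2/s
alpha * t = 0.0041671
delta = sqrt(0.0041671) * 1000 = 64.553 mm

64.553 mm


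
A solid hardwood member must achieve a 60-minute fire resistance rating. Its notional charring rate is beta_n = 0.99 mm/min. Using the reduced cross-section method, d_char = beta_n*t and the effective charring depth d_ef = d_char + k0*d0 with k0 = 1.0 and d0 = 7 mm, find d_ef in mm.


d_char = 0.99 * 60 = 59.4 mm
d_ef = 59.4 + 1.0*7 = 66.4 mm

66.4 mm


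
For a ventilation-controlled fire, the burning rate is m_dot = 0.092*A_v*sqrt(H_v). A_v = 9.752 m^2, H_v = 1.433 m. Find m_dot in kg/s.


sqrt(H_v) = 1.1971
m_dot = 0.092 * 9.752 * 1.1971 = 1.0740 kg/s

1.0740 kg/s


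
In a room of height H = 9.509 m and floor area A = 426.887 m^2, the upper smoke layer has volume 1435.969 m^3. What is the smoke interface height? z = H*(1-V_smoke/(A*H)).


V/(A*H) = 0.35375
1 - 0.35375 = 0.64625
z = 9.509 * 0.64625 = 6.1452 m

6.1452 m


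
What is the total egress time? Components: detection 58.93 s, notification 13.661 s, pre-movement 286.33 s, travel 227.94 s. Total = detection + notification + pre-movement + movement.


Total = 58.93 + 13.661 + 286.33 + 227.94 = 586.861 s

586.861 s


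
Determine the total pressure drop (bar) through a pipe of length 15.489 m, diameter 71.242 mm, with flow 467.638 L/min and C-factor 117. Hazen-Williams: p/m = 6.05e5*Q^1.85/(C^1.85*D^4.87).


Q^1.85 = 86963
C^1.85 = 6701.1
D^4.87 = 1.0540e+09
p/m = 0.0074494 bar/m
p_total = 0.0074494 * 15.489 = 0.11538 bar

0.11538 bar


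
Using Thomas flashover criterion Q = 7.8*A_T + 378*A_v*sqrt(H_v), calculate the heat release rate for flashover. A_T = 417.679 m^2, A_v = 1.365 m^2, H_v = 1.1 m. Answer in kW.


7.8*A_T = 3257.9
sqrt(H_v) = 1.0488
378*A_v*sqrt(H_v) = 541.15
Q = 3257.9 + 541.15 = 3799.1 kW

3799.1 kW


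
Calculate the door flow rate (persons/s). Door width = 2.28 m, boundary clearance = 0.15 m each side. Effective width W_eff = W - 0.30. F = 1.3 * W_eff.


W_eff = 2.28 - 0.30 = 1.98 m
F = 1.3 * 1.98 = 2.574 persons/s

2.574 persons/s


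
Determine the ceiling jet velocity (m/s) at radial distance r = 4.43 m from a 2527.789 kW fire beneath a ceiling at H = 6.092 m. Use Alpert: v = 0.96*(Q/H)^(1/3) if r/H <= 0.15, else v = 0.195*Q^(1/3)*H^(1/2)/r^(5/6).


r/H = 4.43 / 6.092 = 0.72718
r/H > 0.15, so v = 0.195*Q^(1/3)*H^(1/2)/r^(5/6)
Q^(1/3) = 13.622
H^(1/2) = 2.4682
r^(5/6) = 3.4568
v = 0.195 * 13.622 * 2.4682 / 3.4568 = 1.8967 m/s

1.8967 m/s


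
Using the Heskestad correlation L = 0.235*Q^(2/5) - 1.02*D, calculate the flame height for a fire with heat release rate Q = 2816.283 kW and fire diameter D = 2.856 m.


Q^(2/5) = 23.981
0.235 * Q^(2/5) = 5.6356
1.02 * D = 2.9131
L = 2.7225 m

2.7225 m


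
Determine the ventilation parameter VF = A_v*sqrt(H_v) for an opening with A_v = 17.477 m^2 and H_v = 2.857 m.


sqrt(H_v) = 1.6903
VF = 17.477 * 1.6903 = 29.541 m^(5/2)

29.541 m^(5/2)


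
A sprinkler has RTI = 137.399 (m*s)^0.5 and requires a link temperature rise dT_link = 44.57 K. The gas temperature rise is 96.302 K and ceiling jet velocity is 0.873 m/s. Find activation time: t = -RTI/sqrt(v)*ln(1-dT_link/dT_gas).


dT_link/dT_gas = 0.46281
ln(1 - 0.46281) = -0.62141
t = -137.399 / sqrt(0.873) * -0.62141 = 91.381 s

91.381 s


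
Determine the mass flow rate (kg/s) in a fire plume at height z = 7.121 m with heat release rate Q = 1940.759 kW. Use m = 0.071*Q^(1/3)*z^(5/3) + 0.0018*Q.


Q^(1/3) = 12.474
z^(5/3) = 26.357
First term = 0.071 * 12.474 * 26.357 = 23.343
Second term = 0.0018 * 1940.759 = 3.4934
m = 26.836 kg/s

26.836 kg/s


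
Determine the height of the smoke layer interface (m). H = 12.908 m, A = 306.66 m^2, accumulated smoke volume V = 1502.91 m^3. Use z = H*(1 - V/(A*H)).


V/(A*H) = 0.37968
1 - 0.37968 = 0.62032
z = 12.908 * 0.62032 = 8.0071 m

8.0071 m


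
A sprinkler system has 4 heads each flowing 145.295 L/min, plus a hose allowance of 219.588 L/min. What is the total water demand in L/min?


Sprinkler demand = 4 * 145.295 = 581.18 L/min
Total = 581.18 + 219.588 = 800.768 L/min

800.768 L/min


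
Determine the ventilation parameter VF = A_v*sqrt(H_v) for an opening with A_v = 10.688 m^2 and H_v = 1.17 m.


sqrt(H_v) = 1.0817
VF = 10.688 * 1.0817 = 11.561 m^(5/2)

11.561 m^(5/2)


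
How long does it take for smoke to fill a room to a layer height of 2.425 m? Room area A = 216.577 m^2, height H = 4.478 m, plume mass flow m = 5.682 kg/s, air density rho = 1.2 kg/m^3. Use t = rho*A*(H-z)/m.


H - z = 2.053 m
t = 1.2 * 216.577 * 2.053 / 5.682 = 93.903 s

93.903 s


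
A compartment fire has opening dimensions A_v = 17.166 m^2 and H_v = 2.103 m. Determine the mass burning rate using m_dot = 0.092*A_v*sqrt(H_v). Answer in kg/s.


sqrt(H_v) = 1.4502
m_dot = 0.092 * 17.166 * 1.4502 = 2.2902 kg/s

2.2902 kg/s


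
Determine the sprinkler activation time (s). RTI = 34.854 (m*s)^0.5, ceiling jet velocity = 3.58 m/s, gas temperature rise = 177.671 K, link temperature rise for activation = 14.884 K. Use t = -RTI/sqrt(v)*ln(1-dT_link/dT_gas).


dT_link/dT_gas = 0.083773
ln(1 - 0.083773) = -0.087491
t = -34.854 / sqrt(3.58) * -0.087491 = 1.6117 s

1.6117 s


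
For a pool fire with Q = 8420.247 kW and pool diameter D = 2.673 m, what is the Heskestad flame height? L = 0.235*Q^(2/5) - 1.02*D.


Q^(2/5) = 37.165
0.235 * Q^(2/5) = 8.7337
1.02 * D = 2.7265
L = 6.0072 m

6.0072 m


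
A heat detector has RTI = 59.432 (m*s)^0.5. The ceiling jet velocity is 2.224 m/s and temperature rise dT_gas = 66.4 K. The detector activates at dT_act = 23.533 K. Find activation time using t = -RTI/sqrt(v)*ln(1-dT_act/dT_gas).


dT_act/dT_gas = 0.35441
ln(1 - 0.35441) = -0.43759
t = -59.432 / sqrt(2.224) * -0.43759 = 17.439 s

17.439 s


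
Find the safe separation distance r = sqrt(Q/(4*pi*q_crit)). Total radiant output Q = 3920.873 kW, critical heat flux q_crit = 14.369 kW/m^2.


4*pi*q_crit = 180.57
Q/(4*pi*q_crit) = 21.714
r = sqrt(21.714) = 4.6599 m

4.6599 m


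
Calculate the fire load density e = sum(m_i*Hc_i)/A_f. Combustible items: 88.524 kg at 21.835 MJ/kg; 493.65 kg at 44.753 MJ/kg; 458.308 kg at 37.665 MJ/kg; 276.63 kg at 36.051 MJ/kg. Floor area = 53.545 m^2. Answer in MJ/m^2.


Total energy = 88.524*21.835 + 493.65*44.753 + 458.308*37.665 + 276.63*36.051
= 1932.922 + 22092.32 + 17262.17 + 9972.788
= 51260.20 MJ
e = 51260.20 / 53.545 = 957.33 MJ/m^2

957.33 MJ/m^2


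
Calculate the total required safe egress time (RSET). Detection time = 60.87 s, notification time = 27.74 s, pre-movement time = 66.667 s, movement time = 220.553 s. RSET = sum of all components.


Total = 60.87 + 27.74 + 66.667 + 220.553 = 375.83 s

375.83 s


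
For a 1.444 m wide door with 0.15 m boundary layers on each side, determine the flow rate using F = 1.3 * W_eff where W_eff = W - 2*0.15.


W_eff = 1.444 - 0.30 = 1.144 m
F = 1.3 * 1.144 = 1.4872 persons/s

1.4872 persons/s


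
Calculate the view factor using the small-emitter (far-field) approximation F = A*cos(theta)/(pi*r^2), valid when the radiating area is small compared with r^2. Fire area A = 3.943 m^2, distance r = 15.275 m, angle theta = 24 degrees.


cos(24 deg) = 0.91355
pi*r^2 = 733.01
F = 3.943 * 0.91355 / 733.01 = 0.0049141

0.0049141


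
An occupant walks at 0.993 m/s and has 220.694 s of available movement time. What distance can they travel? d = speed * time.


d = 0.993 * 220.694 = 219.15 m

219.15 m
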